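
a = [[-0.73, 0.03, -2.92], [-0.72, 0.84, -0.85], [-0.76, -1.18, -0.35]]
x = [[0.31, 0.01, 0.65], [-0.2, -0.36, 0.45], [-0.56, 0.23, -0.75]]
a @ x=[[1.40, -0.69, 1.73], [0.08, -0.51, 0.55], [0.2, 0.34, -0.76]]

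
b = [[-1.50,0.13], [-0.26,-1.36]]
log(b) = [[-0.88, 2.31], [-4.62, 1.61]]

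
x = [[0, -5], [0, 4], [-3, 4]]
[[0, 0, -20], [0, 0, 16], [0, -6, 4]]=x @ [[0, 2, 4], [0, 0, 4]]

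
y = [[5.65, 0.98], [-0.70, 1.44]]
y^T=[[5.65, -0.7],[0.98, 1.44]]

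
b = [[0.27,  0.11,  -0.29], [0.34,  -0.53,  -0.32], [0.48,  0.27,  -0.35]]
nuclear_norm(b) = 1.51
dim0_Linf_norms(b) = [0.48, 0.53, 0.35]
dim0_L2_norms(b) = [0.65, 0.6, 0.56]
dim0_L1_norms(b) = [1.09, 0.91, 0.96]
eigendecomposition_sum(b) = [[(0.22+0.15j), -0.04+0.04j, (-0.21-0.03j)], [-0.04+0.11j, (-0.02-0.01j), (-0.01-0.09j)], [0.38+0.03j, -0.02+0.09j, -0.27+0.11j]] + [[0.22-0.15j, -0.04-0.04j, -0.21+0.03j], [-0.04-0.11j, -0.02+0.01j, -0.01+0.09j], [(0.38-0.03j), -0.02-0.09j, -0.27-0.11j]] + [[(-0.17-0j), (0.2-0j), (0.12-0j)], [0.42+0.00j, (-0.48+0j), (-0.3+0j)], [-0.28-0.00j, (0.32-0j), 0.20-0.00j]]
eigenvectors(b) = [[0.49+0.27j, (0.49-0.27j), 0.33+0.00j], [(-0.06+0.24j), -0.06-0.24j, (-0.79+0j)], [(0.79+0j), 0.79-0.00j, (0.52+0j)]]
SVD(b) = [[-0.44, 0.26, -0.86], [-0.62, -0.78, 0.08], [-0.65, 0.57, 0.50]] @ diag([0.853590819060561, 0.6013186094701286, 0.05998869493855926]) @ [[-0.75, 0.12, 0.65], [0.13, 0.99, -0.04], [0.65, -0.05, 0.76]]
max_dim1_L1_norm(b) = 1.19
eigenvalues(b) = [(-0.08+0.25j), (-0.08-0.25j), (-0.46+0j)]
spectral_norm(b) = 0.85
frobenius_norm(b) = 1.05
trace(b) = -0.61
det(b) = -0.03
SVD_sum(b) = [[0.28, -0.05, -0.24], [0.4, -0.06, -0.34], [0.42, -0.07, -0.36]] + [[0.02, 0.15, -0.01],[-0.06, -0.47, 0.02],[0.04, 0.34, -0.01]] + [[-0.03, 0.0, -0.04], [0.0, -0.00, 0.00], [0.02, -0.00, 0.02]]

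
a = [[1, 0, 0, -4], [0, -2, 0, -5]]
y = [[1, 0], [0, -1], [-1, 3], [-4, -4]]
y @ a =[[1, 0, 0, -4], [0, 2, 0, 5], [-1, -6, 0, -11], [-4, 8, 0, 36]]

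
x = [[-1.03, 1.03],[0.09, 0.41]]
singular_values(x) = [1.48, 0.35]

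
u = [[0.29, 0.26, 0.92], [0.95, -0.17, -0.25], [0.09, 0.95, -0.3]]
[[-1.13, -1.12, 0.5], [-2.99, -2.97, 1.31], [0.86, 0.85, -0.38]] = u @ [[-3.11, -3.08, 1.36], [1.03, 1.02, -0.45], [-0.54, -0.53, 0.24]]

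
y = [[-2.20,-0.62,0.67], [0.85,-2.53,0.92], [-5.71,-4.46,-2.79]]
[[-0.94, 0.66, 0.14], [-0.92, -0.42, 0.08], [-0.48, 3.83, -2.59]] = y @ [[0.19, -0.39, 0.05], [0.22, -0.11, 0.18], [-0.57, -0.4, 0.54]]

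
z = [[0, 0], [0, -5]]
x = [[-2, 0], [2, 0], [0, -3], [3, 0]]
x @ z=[[0, 0], [0, 0], [0, 15], [0, 0]]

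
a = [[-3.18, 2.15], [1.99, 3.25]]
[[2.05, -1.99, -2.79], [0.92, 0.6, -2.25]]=a@ [[-0.32, 0.53, 0.29], [0.48, -0.14, -0.87]]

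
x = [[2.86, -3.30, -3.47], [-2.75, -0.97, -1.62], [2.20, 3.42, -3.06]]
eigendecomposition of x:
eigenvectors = [[(-0.88+0j), 0.17+0.40j, 0.17-0.40j], [(0.47+0j), (-0.05+0.5j), (-0.05-0.5j)], [(-0.05+0j), 0.74+0.00j, (0.74-0j)]]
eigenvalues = [(4.41+0j), (-2.79+3.52j), (-2.79-3.52j)]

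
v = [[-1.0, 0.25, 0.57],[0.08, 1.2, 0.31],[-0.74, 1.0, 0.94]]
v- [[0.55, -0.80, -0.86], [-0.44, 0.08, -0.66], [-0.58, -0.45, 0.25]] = [[-1.55, 1.05, 1.43], [0.52, 1.12, 0.97], [-0.16, 1.45, 0.69]]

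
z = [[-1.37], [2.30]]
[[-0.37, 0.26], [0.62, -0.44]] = z @ [[0.27, -0.19]]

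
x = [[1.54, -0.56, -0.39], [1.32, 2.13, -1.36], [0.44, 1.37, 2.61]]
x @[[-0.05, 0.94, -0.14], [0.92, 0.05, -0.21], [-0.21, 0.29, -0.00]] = [[-0.51, 1.31, -0.1], [2.18, 0.95, -0.63], [0.69, 1.24, -0.35]]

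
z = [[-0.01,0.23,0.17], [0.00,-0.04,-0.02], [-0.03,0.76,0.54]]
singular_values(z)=[0.98, 0.01, 0.0]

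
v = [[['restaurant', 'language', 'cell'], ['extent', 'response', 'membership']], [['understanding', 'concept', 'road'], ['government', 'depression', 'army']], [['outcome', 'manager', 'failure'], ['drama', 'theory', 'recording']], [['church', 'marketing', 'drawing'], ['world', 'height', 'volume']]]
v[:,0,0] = ['restaurant', 'understanding', 'outcome', 'church']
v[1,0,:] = ['understanding', 'concept', 'road']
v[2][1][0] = 'drama'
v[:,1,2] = ['membership', 'army', 'recording', 'volume']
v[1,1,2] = 'army'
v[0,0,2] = 'cell'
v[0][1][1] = 'response'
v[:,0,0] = ['restaurant', 'understanding', 'outcome', 'church']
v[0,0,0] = 'restaurant'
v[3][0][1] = 'marketing'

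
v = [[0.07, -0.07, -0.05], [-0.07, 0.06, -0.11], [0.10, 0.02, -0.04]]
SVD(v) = [[-0.51, -0.48, -0.71], [0.75, -0.65, -0.10], [-0.42, -0.59, 0.69]] @ diag([0.15433509128553186, 0.1291607817898216, 0.06631871564896778]) @ [[-0.84, 0.47, -0.26], [-0.36, -0.13, 0.92], [0.4, 0.87, 0.28]]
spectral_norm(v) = 0.15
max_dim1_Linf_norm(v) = 0.11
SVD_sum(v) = [[0.07, -0.04, 0.02], [-0.10, 0.05, -0.03], [0.05, -0.03, 0.02]] + [[0.02, 0.01, -0.06], [0.03, 0.01, -0.08], [0.03, 0.01, -0.07]] + [[-0.02, -0.04, -0.01], [-0.00, -0.01, -0.0], [0.02, 0.04, 0.01]]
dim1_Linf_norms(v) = [0.07, 0.11, 0.1]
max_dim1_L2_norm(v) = 0.14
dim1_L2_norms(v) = [0.11, 0.14, 0.11]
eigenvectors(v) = [[(-0.58+0j), (-0.04-0.46j), (-0.04+0.46j)],[(0.78+0j), (-0.21-0.59j), -0.21+0.59j],[-0.23+0.00j, -0.63+0.00j, (-0.63-0j)]]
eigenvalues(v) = [(0.14+0j), (-0.03+0.09j), (-0.03-0.09j)]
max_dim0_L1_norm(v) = 0.24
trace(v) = 0.09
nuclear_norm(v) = 0.35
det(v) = 0.00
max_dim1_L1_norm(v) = 0.24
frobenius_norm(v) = 0.21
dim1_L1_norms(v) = [0.19, 0.24, 0.16]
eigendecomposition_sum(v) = [[(0.07-0j), (-0.05+0j), (0.01+0j)], [(-0.09+0j), 0.07-0.00j, (-0.02+0j)], [(0.03-0j), (-0.02+0j), 0.01+0.00j]] + [[0.03j, (-0.01+0.02j), -0.03-0.01j],[0.01+0.03j, -0.01+0.02j, (-0.05-0.01j)],[0.04+0.00j, (0.02+0.01j), (-0.02+0.04j)]] + [[-0.03j, -0.01-0.02j, -0.03+0.01j],[0.01-0.03j, -0.01-0.02j, (-0.05+0.01j)],[0.04-0.00j, 0.02-0.01j, -0.02-0.04j]]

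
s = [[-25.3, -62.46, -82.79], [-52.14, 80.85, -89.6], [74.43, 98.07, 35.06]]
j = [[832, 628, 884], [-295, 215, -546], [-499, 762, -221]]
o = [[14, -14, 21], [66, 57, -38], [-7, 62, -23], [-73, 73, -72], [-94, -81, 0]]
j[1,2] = -546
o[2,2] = -23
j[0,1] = 628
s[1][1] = 80.85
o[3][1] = 73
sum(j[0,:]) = 2344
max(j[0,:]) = 884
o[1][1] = 57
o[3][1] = 73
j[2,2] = -221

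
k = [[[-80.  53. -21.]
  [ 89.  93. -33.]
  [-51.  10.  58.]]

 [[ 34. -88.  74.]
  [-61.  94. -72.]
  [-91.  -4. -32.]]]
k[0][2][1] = 10.0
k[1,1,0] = -61.0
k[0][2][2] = 58.0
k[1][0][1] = -88.0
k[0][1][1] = 93.0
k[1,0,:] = [34.0, -88.0, 74.0]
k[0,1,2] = -33.0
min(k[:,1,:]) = -72.0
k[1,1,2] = -72.0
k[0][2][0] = -51.0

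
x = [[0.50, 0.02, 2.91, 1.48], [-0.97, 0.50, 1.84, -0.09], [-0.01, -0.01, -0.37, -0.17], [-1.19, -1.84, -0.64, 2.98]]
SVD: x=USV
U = [[0.56, 0.67, -0.48, 0.1], [0.16, 0.47, 0.86, 0.04], [-0.07, -0.08, 0.02, 0.99], [0.81, -0.57, 0.16, 0.01]]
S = [3.9, 3.58, 1.31, 0.0]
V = [[-0.21, -0.36, 0.37, 0.83], [0.15, 0.36, 0.90, -0.21], [-0.96, 0.1, 0.07, -0.24], [0.04, -0.86, 0.23, -0.46]]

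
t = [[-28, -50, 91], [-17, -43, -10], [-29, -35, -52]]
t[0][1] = -50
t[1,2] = -10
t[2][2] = -52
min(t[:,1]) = -50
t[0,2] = 91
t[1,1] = -43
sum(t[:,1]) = -128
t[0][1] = -50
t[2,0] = -29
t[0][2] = 91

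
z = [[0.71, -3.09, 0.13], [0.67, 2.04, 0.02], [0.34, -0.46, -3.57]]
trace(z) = -0.82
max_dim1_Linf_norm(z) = 3.57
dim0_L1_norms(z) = [1.72, 5.59, 3.72]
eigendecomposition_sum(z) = [[(0.36+0.99j), -1.55+1.67j, 0.01+0.03j],[(0.33-0.36j), (1.02+0.29j), (0.01-0.01j)],[0.02+0.10j, -0.17+0.13j, 0j]] + [[(0.36-0.99j), (-1.55-1.67j), 0.01-0.03j], [(0.33+0.36j), 1.02-0.29j, (0.01+0.01j)], [0.02-0.10j, (-0.17-0.13j), 0.00-0.00j]] + [[(-0.01-0j),  0.00-0.00j,  0.11-0.00j],[0j,  (-0+0j),  -0.00+0.00j],[0.30+0.00j,  (-0.13+0j),  (-3.57+0j)]]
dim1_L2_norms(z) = [3.17, 2.15, 3.62]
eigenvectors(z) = [[0.90+0.00j, (0.9-0j), (-0.03+0j)], [-0.19-0.37j, -0.19+0.37j, 0j], [0.08+0.01j, 0.08-0.01j, (1+0j)]]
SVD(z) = [[0.66, -0.52, -0.54], [-0.42, 0.33, -0.84], [0.62, 0.79, -0.0]] @ diag([3.859520986334958, 3.4567490088709767, 0.9524095997571436]) @ [[0.10, -0.83, -0.55], [0.03, 0.56, -0.83], [-0.99, -0.07, -0.09]]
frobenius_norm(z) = 5.27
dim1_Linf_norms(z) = [3.09, 2.04, 3.57]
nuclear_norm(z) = 8.27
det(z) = -12.71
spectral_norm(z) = 3.86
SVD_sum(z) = [[0.26, -2.12, -1.41], [-0.17, 1.35, 0.9], [0.25, -1.97, -1.31]] + [[-0.06, -1.0, 1.50], [0.04, 0.64, -0.95], [0.09, 1.51, -2.26]] + [[0.51, 0.03, 0.04], [0.8, 0.05, 0.07], [0.00, 0.00, 0.00]]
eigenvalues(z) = [(1.38+1.28j), (1.38-1.28j), (-3.58+0j)]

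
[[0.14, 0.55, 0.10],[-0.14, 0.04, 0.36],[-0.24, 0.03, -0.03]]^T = [[0.14, -0.14, -0.24], [0.55, 0.04, 0.03], [0.1, 0.36, -0.03]]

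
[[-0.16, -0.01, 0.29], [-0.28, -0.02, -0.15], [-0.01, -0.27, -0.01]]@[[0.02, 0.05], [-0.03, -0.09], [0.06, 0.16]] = [[0.01, 0.04], [-0.01, -0.04], [0.01, 0.02]]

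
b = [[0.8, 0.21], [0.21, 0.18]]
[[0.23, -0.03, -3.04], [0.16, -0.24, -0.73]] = b @ [[0.08,0.44,-3.94], [0.79,-1.83,0.54]]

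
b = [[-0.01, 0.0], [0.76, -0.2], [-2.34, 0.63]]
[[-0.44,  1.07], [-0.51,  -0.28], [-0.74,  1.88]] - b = [[-0.43, 1.07], [-1.27, -0.08], [1.60, 1.25]]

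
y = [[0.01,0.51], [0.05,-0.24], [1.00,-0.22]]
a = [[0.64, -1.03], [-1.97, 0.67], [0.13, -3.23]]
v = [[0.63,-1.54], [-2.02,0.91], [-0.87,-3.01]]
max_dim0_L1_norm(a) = 4.93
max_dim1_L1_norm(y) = 1.22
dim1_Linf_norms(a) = [1.03, 1.97, 3.23]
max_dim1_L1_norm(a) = 3.36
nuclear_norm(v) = 5.79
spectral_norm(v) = 3.50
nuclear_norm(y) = 1.58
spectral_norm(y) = 1.04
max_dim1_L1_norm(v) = 3.88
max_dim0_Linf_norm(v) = 3.01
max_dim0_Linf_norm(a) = 3.23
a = y + v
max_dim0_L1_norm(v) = 5.46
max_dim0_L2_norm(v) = 3.5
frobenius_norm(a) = 4.03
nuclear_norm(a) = 5.46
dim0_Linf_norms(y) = [1.0, 0.51]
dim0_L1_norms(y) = [1.06, 0.97]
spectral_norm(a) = 3.55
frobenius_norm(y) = 1.17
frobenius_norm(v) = 4.18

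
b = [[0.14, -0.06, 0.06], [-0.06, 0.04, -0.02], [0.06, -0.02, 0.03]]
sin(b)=[[0.14,  -0.06,  0.06], [-0.06,  0.04,  -0.02], [0.06,  -0.02,  0.03]]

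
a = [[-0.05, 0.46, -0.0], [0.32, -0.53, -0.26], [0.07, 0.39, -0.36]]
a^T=[[-0.05, 0.32, 0.07], [0.46, -0.53, 0.39], [-0.00, -0.26, -0.36]]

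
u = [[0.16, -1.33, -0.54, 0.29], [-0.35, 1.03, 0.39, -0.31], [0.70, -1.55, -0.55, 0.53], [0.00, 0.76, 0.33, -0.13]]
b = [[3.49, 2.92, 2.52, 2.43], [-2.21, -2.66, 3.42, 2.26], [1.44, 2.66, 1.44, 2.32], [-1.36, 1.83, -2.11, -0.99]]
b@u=[[1.30, -3.69, -1.33, 1.13], [2.97, -3.38, -0.98, 1.70], [0.31, 0.36, 0.23, 0.05], [-2.34, 6.21, 2.28, -1.95]]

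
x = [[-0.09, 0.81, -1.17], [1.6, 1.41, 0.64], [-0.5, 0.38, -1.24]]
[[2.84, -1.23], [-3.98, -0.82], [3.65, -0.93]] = x @ [[-2.9, 2.38], [1.12, -2.80], [-1.43, -1.07]]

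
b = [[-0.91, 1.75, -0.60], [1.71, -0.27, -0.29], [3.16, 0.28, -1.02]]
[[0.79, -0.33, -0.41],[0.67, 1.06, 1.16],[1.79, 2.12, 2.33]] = b @[[0.50, 0.54, 0.55], [0.71, -0.05, -0.16], [-0.01, -0.42, -0.62]]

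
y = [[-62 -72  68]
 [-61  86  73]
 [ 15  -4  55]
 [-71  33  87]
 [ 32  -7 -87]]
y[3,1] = 33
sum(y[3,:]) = 49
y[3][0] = -71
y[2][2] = 55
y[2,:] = [15, -4, 55]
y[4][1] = -7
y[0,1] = -72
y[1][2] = 73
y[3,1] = 33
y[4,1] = -7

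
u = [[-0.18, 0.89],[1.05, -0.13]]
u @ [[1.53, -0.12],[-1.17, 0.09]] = [[-1.32, 0.1],[1.76, -0.14]]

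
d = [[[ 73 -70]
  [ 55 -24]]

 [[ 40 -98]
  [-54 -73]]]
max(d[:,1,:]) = 55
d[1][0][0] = 40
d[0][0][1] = -70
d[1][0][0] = 40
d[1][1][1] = -73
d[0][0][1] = -70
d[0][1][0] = 55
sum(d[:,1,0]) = 1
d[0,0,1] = -70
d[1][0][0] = 40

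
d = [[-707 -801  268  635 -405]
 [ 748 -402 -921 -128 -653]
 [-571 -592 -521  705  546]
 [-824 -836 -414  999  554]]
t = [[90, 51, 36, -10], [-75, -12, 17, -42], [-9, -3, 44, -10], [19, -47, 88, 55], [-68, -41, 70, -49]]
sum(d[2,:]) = -433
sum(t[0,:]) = 167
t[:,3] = [-10, -42, -10, 55, -49]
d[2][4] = 546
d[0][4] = -405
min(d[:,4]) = -653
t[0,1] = 51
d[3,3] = 999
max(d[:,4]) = 554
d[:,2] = [268, -921, -521, -414]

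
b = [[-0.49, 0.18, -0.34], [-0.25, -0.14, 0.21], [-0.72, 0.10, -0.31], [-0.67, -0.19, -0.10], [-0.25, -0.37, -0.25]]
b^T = [[-0.49, -0.25, -0.72, -0.67, -0.25],  [0.18, -0.14, 0.1, -0.19, -0.37],  [-0.34, 0.21, -0.31, -0.1, -0.25]]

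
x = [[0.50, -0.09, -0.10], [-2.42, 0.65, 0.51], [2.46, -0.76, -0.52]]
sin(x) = [[0.49, -0.09, -0.10], [-2.32, 0.64, 0.49], [2.33, -0.74, -0.49]]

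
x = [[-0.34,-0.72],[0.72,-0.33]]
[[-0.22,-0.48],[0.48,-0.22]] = x @ [[0.66, 0.00], [0.00, 0.67]]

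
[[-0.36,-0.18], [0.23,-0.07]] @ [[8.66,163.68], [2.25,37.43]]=[[-3.52, -65.66], [1.83, 35.03]]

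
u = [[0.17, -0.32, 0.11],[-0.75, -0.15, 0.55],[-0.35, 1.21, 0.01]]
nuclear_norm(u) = 2.38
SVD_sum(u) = [[0.12,  -0.33,  -0.01], [-0.05,  0.13,  0.00], [-0.44,  1.18,  0.04]] + [[-0.02, -0.01, 0.02], [-0.7, -0.28, 0.55], [0.07, 0.03, -0.05]] + [[0.07, 0.02, 0.1], [-0.00, -0.0, -0.00], [0.02, 0.01, 0.03]]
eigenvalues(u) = [0.86, 0.19, -1.01]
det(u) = -0.16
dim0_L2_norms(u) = [0.84, 1.26, 0.56]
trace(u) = 0.03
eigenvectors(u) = [[-0.12, 0.49, -0.25], [0.54, 0.26, -0.67], [0.83, 0.83, 0.7]]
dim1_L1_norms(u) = [0.6, 1.45, 1.57]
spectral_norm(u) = 1.31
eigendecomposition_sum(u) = [[0.13,  -0.09,  -0.04], [-0.57,  0.42,  0.20], [-0.86,  0.64,  0.31]] + [[0.14, -0.02, 0.03],  [0.07, -0.01, 0.02],  [0.24, -0.03, 0.05]] + [[-0.1, -0.21, 0.12], [-0.26, -0.56, 0.33], [0.27, 0.6, -0.35]]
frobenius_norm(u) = 1.62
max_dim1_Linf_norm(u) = 1.21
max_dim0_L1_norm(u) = 1.68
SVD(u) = [[-0.27, -0.03, 0.96],[0.11, -0.99, -0.01],[0.96, 0.10, 0.27]] @ diag([1.3124582286046116, 0.9371095823347446, 0.12991931674868223]) @ [[-0.35, 0.94, 0.03], [0.75, 0.3, -0.59], [0.56, 0.18, 0.81]]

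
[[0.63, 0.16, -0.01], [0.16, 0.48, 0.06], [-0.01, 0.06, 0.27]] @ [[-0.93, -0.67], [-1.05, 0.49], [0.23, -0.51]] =[[-0.76,  -0.34], [-0.64,  0.1], [0.01,  -0.1]]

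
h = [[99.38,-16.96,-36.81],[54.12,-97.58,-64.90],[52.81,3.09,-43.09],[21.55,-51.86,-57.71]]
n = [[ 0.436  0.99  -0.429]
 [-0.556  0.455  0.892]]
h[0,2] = -36.81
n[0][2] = -0.429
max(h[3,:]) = 21.55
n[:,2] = [-0.429, 0.892]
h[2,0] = 52.81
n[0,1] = 0.99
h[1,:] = [54.12, -97.58, -64.9]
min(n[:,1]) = 0.455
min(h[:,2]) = -64.9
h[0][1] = -16.96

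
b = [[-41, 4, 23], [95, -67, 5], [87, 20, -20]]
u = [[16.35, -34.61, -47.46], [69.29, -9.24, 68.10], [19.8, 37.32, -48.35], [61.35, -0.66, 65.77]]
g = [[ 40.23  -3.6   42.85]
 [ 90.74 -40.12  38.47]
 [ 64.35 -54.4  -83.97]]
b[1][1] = -67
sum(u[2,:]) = 8.770000000000003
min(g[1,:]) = -40.12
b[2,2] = -20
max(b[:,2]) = 23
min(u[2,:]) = -48.35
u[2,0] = 19.8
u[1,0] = 69.29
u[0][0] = 16.35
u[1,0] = 69.29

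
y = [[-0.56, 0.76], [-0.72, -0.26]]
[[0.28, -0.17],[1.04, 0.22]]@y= [[-0.03,0.26], [-0.74,0.73]]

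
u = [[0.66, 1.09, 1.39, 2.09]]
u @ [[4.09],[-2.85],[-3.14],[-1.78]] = [[-8.49]]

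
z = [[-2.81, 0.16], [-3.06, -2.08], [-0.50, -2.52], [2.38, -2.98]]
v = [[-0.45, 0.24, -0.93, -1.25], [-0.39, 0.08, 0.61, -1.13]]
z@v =[[1.20, -0.66, 2.71, 3.33], [2.19, -0.90, 1.58, 6.18], [1.21, -0.32, -1.07, 3.47], [0.09, 0.33, -4.03, 0.39]]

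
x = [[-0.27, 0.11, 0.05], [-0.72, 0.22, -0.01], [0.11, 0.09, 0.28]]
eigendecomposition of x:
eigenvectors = [[(-0.28+0.07j), -0.28-0.07j, (-0+0j)], [-0.88+0.00j, -0.88-0.00j, -0.42+0.00j], [0.38+0.05j, 0.38-0.05j, 0.91+0.00j]]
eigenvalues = [(-0+0.06j), (-0-0.06j), (0.24+0j)]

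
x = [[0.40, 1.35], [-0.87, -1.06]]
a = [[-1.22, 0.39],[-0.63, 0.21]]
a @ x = [[-0.83,-2.06], [-0.43,-1.07]]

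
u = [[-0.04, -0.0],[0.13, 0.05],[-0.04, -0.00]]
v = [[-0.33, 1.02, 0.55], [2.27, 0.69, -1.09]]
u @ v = [[0.01, -0.04, -0.02], [0.07, 0.17, 0.02], [0.01, -0.04, -0.02]]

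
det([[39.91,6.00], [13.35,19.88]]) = 713.311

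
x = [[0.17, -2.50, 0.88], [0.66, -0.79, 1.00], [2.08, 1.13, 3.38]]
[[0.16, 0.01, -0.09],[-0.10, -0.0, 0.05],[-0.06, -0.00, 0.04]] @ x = [[-0.15,-0.51,-0.15], [0.09,0.31,0.08], [0.07,0.20,0.08]]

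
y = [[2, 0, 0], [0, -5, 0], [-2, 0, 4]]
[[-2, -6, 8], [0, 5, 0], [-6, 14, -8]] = y@[[-1, -3, 4], [0, -1, 0], [-2, 2, 0]]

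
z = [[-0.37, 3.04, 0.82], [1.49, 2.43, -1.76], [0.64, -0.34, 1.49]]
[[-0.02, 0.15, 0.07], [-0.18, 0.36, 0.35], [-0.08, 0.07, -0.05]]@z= [[0.28,0.28,-0.18], [0.83,0.21,-0.26], [0.1,-0.06,-0.26]]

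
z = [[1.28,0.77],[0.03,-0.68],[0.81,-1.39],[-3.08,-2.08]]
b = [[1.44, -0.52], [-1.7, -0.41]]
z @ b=[[0.53,-0.98],[1.2,0.26],[3.53,0.15],[-0.90,2.45]]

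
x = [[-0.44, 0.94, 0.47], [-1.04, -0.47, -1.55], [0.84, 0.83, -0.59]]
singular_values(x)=[1.99, 1.3, 1.05]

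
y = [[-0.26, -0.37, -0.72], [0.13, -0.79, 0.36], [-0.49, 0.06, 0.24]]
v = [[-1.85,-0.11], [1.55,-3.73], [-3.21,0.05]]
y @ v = [[2.22, 1.37], [-2.62, 2.95], [0.23, -0.16]]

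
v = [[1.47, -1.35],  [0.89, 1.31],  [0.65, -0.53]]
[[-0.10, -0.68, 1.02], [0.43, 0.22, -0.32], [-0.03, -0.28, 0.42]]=v@[[0.14,-0.19,0.29],[0.23,0.30,-0.44]]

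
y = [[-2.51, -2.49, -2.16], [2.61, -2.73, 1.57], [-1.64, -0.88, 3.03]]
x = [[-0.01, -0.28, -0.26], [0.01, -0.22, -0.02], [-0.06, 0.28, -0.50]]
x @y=[[-0.28, 1.02, -1.21],[-0.57, 0.59, -0.43],[1.7, -0.18, -0.95]]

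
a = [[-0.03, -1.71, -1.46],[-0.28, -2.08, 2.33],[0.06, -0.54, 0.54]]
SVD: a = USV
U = [[-0.04, 1.00, -0.02],[-0.97, -0.04, -0.23],[-0.23, 0.01, 0.97]]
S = [3.23, 2.25, 0.12]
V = [[0.08, 0.68, -0.72], [-0.01, -0.73, -0.69], [1.00, -0.06, 0.05]]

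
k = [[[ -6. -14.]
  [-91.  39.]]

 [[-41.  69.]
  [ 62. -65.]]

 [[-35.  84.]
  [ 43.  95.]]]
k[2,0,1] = 84.0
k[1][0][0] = -41.0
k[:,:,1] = [[-14.0, 39.0], [69.0, -65.0], [84.0, 95.0]]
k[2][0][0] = -35.0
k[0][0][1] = -14.0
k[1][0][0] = -41.0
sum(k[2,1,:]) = 138.0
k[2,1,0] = 43.0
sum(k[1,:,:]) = 25.0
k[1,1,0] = 62.0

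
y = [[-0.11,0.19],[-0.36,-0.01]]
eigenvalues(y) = [(-0.06+0.26j), (-0.06-0.26j)]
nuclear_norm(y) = 0.56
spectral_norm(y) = 0.38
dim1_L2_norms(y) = [0.22, 0.36]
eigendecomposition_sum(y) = [[(-0.05+0.12j), (0.09+0.02j)], [(-0.18-0.04j), (-0+0.13j)]] + [[-0.05-0.12j, (0.09-0.02j)], [(-0.18+0.04j), -0.00-0.13j]]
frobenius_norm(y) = 0.42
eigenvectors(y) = [[(-0.11+0.58j), -0.11-0.58j], [-0.81+0.00j, -0.81-0.00j]]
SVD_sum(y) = [[-0.14,  0.02], [-0.35,  0.06]] + [[0.03, 0.17], [-0.01, -0.07]]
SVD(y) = [[-0.36, -0.93], [-0.93, 0.36]] @ diag([0.3800847735173315, 0.18285394428417126]) @ [[0.99,-0.16], [-0.16,-0.99]]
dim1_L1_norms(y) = [0.3, 0.37]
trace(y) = -0.12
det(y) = 0.07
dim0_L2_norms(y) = [0.38, 0.19]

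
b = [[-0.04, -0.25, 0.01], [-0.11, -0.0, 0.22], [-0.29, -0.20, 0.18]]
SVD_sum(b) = [[-0.11, -0.09, 0.09], [-0.12, -0.10, 0.10], [-0.25, -0.22, 0.2]] + [[0.04, -0.14, -0.11], [-0.03, 0.12, 0.09], [-0.0, 0.01, 0.00]] + [[0.03,-0.01,0.03], [0.04,-0.02,0.04], [-0.03,0.01,-0.03]]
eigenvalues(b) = [(0.25+0j), (-0.05+0.19j), (-0.05-0.19j)]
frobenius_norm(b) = 0.53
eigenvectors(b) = [[(-0.57+0j), -0.57+0.14j, -0.57-0.14j], [(0.67+0j), 0.05+0.44j, (0.05-0.44j)], [(0.47+0j), (-0.68+0j), -0.68-0.00j]]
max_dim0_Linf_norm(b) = 0.29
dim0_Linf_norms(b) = [0.29, 0.25, 0.22]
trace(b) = 0.14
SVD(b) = [[-0.36, -0.77, 0.52], [-0.4, 0.64, 0.66], [-0.84, 0.03, -0.54]] @ diag([0.4666570753924117, 0.23686871743616428, 0.08558261906688519]) @ [[0.65, 0.56, -0.52],[-0.21, 0.79, 0.58],[0.73, -0.27, 0.62]]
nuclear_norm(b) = 0.79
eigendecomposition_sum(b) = [[0.12-0.00j, (-0.04-0j), (-0.1+0j)],[-0.14+0.00j, (0.04+0j), (0.12-0j)],[-0.10+0.00j, (0.03+0j), 0.08-0.00j]] + [[(-0.08+0.03j),-0.11-0.01j,0.06+0.06j], [(0.01+0.06j),-0.02+0.08j,0.05-0.04j], [-0.10+0.01j,-0.11-0.04j,(0.05+0.08j)]] + [[(-0.08-0.03j),-0.11+0.01j,0.06-0.06j], [0.01-0.06j,-0.02-0.08j,(0.05+0.04j)], [-0.10-0.01j,(-0.11+0.04j),0.05-0.08j]]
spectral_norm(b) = 0.47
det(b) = 0.01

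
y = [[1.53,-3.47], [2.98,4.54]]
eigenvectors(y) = [[0.73+0.00j,(0.73-0j)], [-0.32-0.60j,-0.32+0.60j]]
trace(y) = 6.07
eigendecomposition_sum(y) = [[0.77+2.22j, (-1.73+1.85j)],[1.49-1.59j, (2.27+0.62j)]] + [[(0.77-2.22j), (-1.73-1.85j)], [1.49+1.59j, (2.27-0.62j)]]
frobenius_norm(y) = 6.62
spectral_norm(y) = 5.95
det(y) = 17.29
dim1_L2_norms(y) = [3.79, 5.43]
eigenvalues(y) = [(3.03+2.84j), (3.03-2.84j)]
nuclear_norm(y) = 8.86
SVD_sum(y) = [[-0.90, -2.65], [1.69, 4.98]] + [[2.43, -0.82],[1.29, -0.44]]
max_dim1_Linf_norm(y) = 4.54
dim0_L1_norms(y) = [4.51, 8.01]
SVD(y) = [[-0.47, 0.88], [0.88, 0.47]] @ diag([5.953338306848974, 2.9037153793380988]) @ [[0.32, 0.95], [0.95, -0.32]]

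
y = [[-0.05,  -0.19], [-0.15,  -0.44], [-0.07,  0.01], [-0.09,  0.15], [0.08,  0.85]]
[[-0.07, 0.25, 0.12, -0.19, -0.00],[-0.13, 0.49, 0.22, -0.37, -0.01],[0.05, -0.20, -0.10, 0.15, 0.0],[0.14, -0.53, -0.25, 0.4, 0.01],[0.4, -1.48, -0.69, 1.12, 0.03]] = y@ [[-0.69, 2.6, 1.23, -1.96, -0.06], [0.53, -1.99, -0.93, 1.50, 0.04]]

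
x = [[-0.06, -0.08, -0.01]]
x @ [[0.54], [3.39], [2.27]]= [[-0.33]]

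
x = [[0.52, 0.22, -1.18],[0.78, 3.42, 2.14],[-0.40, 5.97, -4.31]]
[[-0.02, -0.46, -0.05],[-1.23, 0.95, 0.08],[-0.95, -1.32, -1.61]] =x @ [[-0.18, -0.05, 0.31],[-0.25, 0.05, -0.14],[-0.11, 0.38, 0.15]]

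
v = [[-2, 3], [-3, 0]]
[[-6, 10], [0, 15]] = v@[[0, -5], [-2, 0]]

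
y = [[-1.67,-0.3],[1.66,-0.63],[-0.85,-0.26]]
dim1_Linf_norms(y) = [1.67, 1.66, 0.85]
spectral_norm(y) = 2.51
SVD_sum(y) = [[-1.65, 0.09],[1.69, -0.1],[-0.83, 0.05]] + [[-0.02, -0.39], [-0.03, -0.53], [-0.02, -0.31]]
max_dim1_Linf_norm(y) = 1.67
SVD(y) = [[-0.66,-0.54], [0.68,-0.73], [-0.33,-0.42]] @ diag([2.5070491157575656, 0.7322600161002976]) @ [[1.0, -0.06], [0.06, 1.0]]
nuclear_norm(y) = 3.24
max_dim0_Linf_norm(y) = 1.67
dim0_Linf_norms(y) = [1.67, 0.63]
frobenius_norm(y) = 2.61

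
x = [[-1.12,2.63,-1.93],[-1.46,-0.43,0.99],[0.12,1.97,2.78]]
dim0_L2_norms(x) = [1.84, 3.31, 3.53]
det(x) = 19.96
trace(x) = 1.23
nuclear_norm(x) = 8.60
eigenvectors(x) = [[0.83+0.00j,  (0.83-0j),  -0.21+0.00j], [0.06+0.51j,  0.06-0.51j,  0.32+0.00j], [0.07-0.22j,  (0.07+0.22j),  (0.93+0j)]]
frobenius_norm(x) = 5.18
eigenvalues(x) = [(-1.1+2.15j), (-1.1-2.15j), (3.43+0j)]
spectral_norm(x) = 3.55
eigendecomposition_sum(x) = [[(-0.6+1.02j),1.46+0.86j,-0.63-0.06j],[(-0.67-0.3j),(-0.43+0.96j),-0.00-0.40j],[0.22+0.25j,0.35-0.32j,(-0.07+0.17j)]] + [[-0.60-1.02j,(1.46-0.86j),-0.63+0.06j], [(-0.67+0.3j),(-0.43-0.96j),(-0+0.4j)], [(0.22-0.25j),(0.35+0.32j),(-0.07-0.17j)]] + [[(0.07+0j), (-0.29-0j), (-0.66-0j)], [(-0.11-0j), 0.43+0.00j, 1.00+0.00j], [-0.33-0.00j, (1.27+0j), (2.92+0j)]]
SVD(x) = [[-0.73, -0.66, -0.14], [0.23, -0.04, -0.97], [0.64, -0.75, 0.18]] @ diag([3.5513848992651447, 3.3827882189121237, 1.661598376040622]) @ [[0.16, -0.22, 0.96], [0.21, -0.95, -0.25], [0.96, 0.24, -0.10]]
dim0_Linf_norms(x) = [1.46, 2.63, 2.78]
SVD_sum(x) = [[-0.41, 0.57, -2.51], [0.13, -0.18, 0.78], [0.36, -0.49, 2.18]] + [[-0.48, 2.12, 0.56], [-0.03, 0.14, 0.04], [-0.54, 2.39, 0.63]] + [[-0.23, -0.06, 0.02], [-1.56, -0.39, 0.17], [0.30, 0.07, -0.03]]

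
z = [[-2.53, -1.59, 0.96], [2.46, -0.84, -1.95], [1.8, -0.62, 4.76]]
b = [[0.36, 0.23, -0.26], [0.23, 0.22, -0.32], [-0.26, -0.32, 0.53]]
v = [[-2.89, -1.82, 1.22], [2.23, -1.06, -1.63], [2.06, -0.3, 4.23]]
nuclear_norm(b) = 1.11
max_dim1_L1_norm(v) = 6.59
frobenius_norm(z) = 6.83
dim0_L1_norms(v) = [7.18, 3.18, 7.08]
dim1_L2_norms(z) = [3.14, 3.25, 5.13]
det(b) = 0.00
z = b + v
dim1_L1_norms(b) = [0.85, 0.77, 1.11]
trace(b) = 1.11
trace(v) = 0.28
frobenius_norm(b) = 0.95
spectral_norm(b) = 0.94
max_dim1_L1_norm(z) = 7.18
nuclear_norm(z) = 11.02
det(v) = 39.50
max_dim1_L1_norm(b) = 1.11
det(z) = 37.36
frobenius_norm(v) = 6.64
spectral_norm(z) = 5.28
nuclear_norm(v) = 10.93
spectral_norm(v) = 4.75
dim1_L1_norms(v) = [5.93, 4.92, 6.59]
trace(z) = 1.39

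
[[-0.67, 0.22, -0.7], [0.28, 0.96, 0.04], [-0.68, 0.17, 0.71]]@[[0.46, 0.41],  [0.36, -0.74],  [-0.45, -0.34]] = [[0.09,-0.2],[0.46,-0.61],[-0.57,-0.65]]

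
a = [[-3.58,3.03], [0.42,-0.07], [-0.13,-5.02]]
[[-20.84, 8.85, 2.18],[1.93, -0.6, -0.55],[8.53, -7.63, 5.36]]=a @ [[4.29, -1.16, -1.48], [-1.81, 1.55, -1.03]]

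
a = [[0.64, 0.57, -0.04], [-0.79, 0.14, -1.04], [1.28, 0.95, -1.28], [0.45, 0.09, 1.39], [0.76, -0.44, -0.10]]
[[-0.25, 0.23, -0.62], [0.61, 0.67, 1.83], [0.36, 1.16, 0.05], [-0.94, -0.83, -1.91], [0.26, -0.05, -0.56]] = a@[[-0.01, 0.04, -0.94], [-0.47, 0.32, -0.11], [-0.64, -0.63, -1.06]]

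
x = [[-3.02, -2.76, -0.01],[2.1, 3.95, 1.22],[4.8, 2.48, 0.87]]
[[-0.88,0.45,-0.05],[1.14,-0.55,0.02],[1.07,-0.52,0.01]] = x @ [[0.10, -0.05, 0.0], [0.21, -0.11, 0.02], [0.08, -0.01, -0.05]]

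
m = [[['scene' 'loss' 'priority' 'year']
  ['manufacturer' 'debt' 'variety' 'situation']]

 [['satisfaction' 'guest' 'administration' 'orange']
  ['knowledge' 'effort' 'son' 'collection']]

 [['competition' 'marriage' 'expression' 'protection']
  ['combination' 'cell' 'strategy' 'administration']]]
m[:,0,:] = [['scene', 'loss', 'priority', 'year'], ['satisfaction', 'guest', 'administration', 'orange'], ['competition', 'marriage', 'expression', 'protection']]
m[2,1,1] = 'cell'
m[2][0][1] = 'marriage'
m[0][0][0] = 'scene'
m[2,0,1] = 'marriage'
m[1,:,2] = ['administration', 'son']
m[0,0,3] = 'year'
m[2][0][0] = 'competition'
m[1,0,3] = 'orange'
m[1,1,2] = 'son'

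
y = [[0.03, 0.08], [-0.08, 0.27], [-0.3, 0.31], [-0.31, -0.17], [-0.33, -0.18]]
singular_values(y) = [0.55, 0.49]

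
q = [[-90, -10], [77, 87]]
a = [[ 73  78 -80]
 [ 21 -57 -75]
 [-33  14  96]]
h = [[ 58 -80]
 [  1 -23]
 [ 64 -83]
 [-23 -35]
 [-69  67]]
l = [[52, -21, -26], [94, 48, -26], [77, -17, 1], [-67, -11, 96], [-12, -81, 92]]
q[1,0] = 77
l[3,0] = -67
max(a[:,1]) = 78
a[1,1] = -57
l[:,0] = [52, 94, 77, -67, -12]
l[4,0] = -12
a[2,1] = 14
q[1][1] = 87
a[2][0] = -33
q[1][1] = 87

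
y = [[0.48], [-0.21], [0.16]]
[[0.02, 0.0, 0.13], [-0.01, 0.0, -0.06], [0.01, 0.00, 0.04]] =y@[[0.05, 0.0, 0.27]]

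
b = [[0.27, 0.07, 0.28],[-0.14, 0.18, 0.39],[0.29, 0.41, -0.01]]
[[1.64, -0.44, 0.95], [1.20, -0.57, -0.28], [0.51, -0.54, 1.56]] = b@[[2.09, -0.26, 3.33],[-0.14, -1.15, 1.44],[3.89, -1.03, -0.18]]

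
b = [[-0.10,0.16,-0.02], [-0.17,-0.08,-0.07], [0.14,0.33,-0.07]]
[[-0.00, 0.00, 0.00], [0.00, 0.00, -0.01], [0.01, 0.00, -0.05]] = b@[[0.03, 0.00, -0.11], [0.0, 0.00, -0.01], [-0.11, -0.01, 0.47]]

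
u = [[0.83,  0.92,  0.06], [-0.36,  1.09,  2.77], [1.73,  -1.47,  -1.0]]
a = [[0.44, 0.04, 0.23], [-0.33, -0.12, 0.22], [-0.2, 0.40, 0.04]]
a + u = [[1.27, 0.96, 0.29],[-0.69, 0.97, 2.99],[1.53, -1.07, -0.96]]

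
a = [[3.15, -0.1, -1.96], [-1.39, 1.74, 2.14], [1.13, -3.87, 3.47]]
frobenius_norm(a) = 7.18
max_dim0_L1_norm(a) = 7.57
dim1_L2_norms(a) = [3.71, 3.09, 5.32]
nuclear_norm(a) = 11.44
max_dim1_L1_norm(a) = 8.47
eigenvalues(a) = [(1.79+0j), (3.28+3.2j), (3.28-3.2j)]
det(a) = 37.69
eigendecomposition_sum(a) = [[(1.18+0j), (1.11+0j), (-0.05-0j)],  [(0.68+0j), 0.65+0.00j, (-0.03-0j)],  [(0.78+0j), 0.74+0.00j, -0.03-0.00j]] + [[(0.99+0.12j), -0.61-1.42j, (-0.96+1.06j)], [-1.04-0.19j, 0.55+1.54j, 1.08-1.06j], [0.17-1.61j, (-2.3+1.01j), (1.75+1.55j)]] + [[(0.99-0.12j), -0.61+1.42j, (-0.96-1.06j)], [-1.04+0.19j, (0.55-1.54j), 1.08+1.06j], [0.17+1.61j, (-2.3-1.01j), (1.75-1.55j)]]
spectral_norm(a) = 5.37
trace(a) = 8.36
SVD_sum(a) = [[-0.08, 0.79, -0.84], [0.02, -0.19, 0.21], [0.34, -3.57, 3.82]] + [[2.61, -1.46, -1.6],[-2.18, 1.22, 1.33],[0.69, -0.39, -0.42]] + [[0.62, 0.57, 0.48], [0.77, 0.72, 0.60], [0.09, 0.09, 0.07]]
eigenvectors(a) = [[(0.75+0j), 0.00-0.46j, 0.46j], [(0.43+0j), (-0.03+0.48j), (-0.03-0.48j)], [0.50+0.00j, (-0.75+0j), -0.75-0.00j]]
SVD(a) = [[-0.21,-0.75,-0.62],[0.05,0.63,-0.78],[0.98,-0.2,-0.10]] @ diag([5.373672947967828, 4.506563586949353, 1.5564779744862847]) @ [[0.07, -0.68, 0.73], [-0.77, 0.43, 0.47], [-0.64, -0.59, -0.50]]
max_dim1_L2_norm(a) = 5.32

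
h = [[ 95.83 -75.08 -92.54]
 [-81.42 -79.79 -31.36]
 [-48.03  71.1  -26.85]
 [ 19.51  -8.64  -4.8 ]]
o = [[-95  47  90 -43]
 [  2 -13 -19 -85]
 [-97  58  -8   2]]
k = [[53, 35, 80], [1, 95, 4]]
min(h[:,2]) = -92.54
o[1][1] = -13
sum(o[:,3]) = -126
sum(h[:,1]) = -92.41000000000001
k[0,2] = 80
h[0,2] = -92.54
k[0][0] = 53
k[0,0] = 53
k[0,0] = 53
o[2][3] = 2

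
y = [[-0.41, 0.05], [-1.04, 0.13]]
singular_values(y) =[1.13, 0.0]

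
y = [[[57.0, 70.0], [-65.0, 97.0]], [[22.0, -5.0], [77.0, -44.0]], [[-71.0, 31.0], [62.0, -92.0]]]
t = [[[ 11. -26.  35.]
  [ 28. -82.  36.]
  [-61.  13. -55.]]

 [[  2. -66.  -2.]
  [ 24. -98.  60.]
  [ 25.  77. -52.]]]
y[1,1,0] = 77.0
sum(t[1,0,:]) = -66.0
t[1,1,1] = -98.0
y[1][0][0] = 22.0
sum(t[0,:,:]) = -101.0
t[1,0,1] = -66.0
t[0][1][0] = 28.0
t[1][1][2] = 60.0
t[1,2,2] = -52.0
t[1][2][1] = 77.0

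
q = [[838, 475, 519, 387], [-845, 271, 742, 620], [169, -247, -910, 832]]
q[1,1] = 271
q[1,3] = 620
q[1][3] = 620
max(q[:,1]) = 475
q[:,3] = [387, 620, 832]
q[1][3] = 620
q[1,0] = -845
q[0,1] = 475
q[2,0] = 169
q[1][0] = -845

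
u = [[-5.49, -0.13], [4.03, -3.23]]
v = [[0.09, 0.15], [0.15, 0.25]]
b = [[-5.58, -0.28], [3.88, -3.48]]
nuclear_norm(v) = 0.34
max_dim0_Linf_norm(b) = 5.58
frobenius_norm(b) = 7.64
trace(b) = -9.06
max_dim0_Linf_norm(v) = 0.25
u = v + b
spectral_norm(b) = 7.07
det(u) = 18.26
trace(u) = -8.72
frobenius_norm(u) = 7.54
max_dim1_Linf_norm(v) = 0.25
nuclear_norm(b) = 9.97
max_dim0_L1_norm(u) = 9.52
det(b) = 20.50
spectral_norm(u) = 7.08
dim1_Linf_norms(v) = [0.15, 0.25]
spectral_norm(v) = 0.34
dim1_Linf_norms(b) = [5.58, 3.88]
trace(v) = 0.34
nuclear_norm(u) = 9.66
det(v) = 0.00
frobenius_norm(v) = 0.34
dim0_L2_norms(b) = [6.8, 3.49]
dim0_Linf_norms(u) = [5.49, 3.23]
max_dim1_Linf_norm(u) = 5.49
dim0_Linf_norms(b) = [5.58, 3.48]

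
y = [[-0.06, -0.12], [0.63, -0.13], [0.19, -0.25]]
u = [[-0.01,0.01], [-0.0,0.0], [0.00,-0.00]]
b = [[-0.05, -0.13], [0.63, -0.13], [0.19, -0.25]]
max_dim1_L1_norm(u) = 0.02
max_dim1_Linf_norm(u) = 0.01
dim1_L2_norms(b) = [0.14, 0.64, 0.31]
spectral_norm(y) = 0.69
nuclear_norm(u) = 0.01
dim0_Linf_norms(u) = [0.01, 0.01]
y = b + u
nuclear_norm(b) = 0.93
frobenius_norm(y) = 0.73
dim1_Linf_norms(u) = [0.01, 0.0, 0.0]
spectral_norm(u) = 0.01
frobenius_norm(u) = 0.01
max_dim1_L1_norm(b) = 0.76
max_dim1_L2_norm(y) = 0.64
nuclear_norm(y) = 0.92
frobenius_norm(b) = 0.73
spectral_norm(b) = 0.69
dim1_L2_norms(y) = [0.13, 0.64, 0.31]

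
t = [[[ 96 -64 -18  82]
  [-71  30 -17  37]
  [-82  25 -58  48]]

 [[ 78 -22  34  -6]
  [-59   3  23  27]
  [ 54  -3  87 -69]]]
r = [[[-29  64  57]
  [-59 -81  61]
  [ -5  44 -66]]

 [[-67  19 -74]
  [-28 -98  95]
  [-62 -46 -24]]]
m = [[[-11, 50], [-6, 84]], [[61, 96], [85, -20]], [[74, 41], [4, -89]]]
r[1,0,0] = -67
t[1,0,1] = -22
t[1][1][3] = 27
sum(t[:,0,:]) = 180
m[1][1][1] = -20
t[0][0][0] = 96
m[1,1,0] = 85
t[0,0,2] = -18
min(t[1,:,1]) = -22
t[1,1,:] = [-59, 3, 23, 27]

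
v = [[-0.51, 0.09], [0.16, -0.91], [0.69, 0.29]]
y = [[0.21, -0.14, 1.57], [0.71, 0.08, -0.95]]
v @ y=[[-0.04, 0.08, -0.89],  [-0.61, -0.1, 1.12],  [0.35, -0.07, 0.81]]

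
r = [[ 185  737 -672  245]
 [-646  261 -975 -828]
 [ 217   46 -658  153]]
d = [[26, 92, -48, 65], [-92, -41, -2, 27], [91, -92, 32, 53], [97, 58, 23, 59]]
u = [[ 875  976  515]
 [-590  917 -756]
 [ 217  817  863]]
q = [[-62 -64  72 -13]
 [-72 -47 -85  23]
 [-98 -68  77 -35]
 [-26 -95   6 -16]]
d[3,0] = 97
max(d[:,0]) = 97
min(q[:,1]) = -95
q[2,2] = 77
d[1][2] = -2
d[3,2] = 23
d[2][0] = 91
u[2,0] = 217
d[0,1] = 92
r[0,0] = 185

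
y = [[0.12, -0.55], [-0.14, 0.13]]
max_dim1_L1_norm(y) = 0.67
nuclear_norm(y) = 0.69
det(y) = -0.06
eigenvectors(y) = [[-0.9, 0.89], [-0.44, -0.46]]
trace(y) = 0.25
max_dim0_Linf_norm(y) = 0.55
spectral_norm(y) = 0.59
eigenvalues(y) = [-0.15, 0.4]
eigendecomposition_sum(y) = [[-0.08,  -0.15], [-0.04,  -0.07]] + [[0.20,-0.40], [-0.10,0.20]]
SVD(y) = [[0.96,-0.28], [-0.28,-0.96]] @ diag([0.5851403740525819, 0.10493208591086299]) @ [[0.26, -0.96], [0.96, 0.26]]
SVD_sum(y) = [[0.15, -0.54], [-0.04, 0.16]] + [[-0.03, -0.01], [-0.1, -0.03]]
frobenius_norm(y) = 0.59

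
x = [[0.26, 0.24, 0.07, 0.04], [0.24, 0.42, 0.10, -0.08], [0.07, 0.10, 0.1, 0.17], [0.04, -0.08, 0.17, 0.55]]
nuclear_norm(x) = 1.33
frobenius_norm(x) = 0.88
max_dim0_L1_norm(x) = 0.84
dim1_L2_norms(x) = [0.36, 0.5, 0.23, 0.58]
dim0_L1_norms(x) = [0.61, 0.84, 0.44, 0.84]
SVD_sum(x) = [[0.16,0.25,0.04,-0.10], [0.25,0.39,0.06,-0.16], [0.04,0.06,0.01,-0.02], [-0.1,-0.16,-0.02,0.07]] + [[0.04, 0.02, 0.06, 0.15], [0.02, 0.01, 0.03, 0.08], [0.06, 0.03, 0.08, 0.19], [0.15, 0.08, 0.19, 0.48]] + [[0.06, -0.03, -0.02, -0.00], [-0.03, 0.02, 0.01, 0.0], [-0.02, 0.01, 0.01, 0.0], [-0.00, 0.00, 0.00, 0.00]] + [[0.0, -0.00, 0.00, -0.0], [-0.0, 0.0, -0.0, 0.0], [0.00, -0.0, 0.0, -0.0], [-0.00, 0.0, -0.00, 0.0]]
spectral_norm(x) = 0.62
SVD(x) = [[-0.51, 0.27, 0.8, -0.16], [-0.79, 0.15, -0.48, 0.36], [-0.11, 0.35, -0.36, -0.86], [0.33, 0.88, -0.02, 0.33]] @ diag([0.6221529692623408, 0.6171161718290938, 0.08584547963899908, 0.00488537926956654]) @ [[-0.51, -0.79, -0.11, 0.33], [0.27, 0.15, 0.35, 0.88], [0.80, -0.48, -0.36, -0.02], [-0.16, 0.36, -0.86, 0.33]]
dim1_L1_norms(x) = [0.61, 0.84, 0.44, 0.84]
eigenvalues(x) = [0.09, 0.0, 0.62, 0.62]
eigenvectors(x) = [[0.8, 0.16, 0.51, 0.27], [-0.48, -0.36, 0.79, 0.15], [-0.36, 0.86, 0.11, 0.35], [-0.02, -0.33, -0.33, 0.88]]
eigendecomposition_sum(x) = [[0.06, -0.03, -0.02, -0.00],[-0.03, 0.02, 0.01, 0.0],[-0.02, 0.01, 0.01, 0.0],[-0.00, 0.00, 0.00, 0.0]] + [[0.0, -0.0, 0.0, -0.00], [-0.0, 0.0, -0.0, 0.0], [0.00, -0.00, 0.00, -0.0], [-0.0, 0.00, -0.00, 0.0]] + [[0.16, 0.25, 0.04, -0.1], [0.25, 0.39, 0.06, -0.16], [0.04, 0.06, 0.01, -0.02], [-0.1, -0.16, -0.02, 0.07]] + [[0.04, 0.02, 0.06, 0.15], [0.02, 0.01, 0.03, 0.08], [0.06, 0.03, 0.08, 0.19], [0.15, 0.08, 0.19, 0.48]]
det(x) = 0.00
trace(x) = 1.33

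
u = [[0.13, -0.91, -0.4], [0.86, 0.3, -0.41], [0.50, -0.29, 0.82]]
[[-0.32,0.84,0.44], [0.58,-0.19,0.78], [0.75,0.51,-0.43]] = u@ [[0.83, 0.19, 0.52], [0.25, -0.97, -0.04], [0.5, 0.16, -0.85]]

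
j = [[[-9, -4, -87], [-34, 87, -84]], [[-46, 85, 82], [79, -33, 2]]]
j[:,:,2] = [[-87, -84], [82, 2]]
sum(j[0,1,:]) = -31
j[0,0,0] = -9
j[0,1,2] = -84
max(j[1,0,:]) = 85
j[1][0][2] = 82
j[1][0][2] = 82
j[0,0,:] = [-9, -4, -87]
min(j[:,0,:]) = -87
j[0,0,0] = -9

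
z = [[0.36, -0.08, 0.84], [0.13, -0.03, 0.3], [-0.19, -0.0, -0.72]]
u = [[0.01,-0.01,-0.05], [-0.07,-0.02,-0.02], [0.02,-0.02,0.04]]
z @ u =[[0.03, -0.02, 0.02], [0.01, -0.01, 0.01], [-0.02, 0.02, -0.02]]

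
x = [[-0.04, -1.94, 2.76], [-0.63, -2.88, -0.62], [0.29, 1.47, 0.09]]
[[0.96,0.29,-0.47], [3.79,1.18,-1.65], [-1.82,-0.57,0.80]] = x @ [[-0.25, -0.08, 0.10], [-1.16, -0.36, 0.51], [-0.47, -0.15, 0.19]]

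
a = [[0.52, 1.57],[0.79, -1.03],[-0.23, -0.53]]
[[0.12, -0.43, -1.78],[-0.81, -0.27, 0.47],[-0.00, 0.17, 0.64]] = a @ [[-0.65, -0.49, -0.62],[0.29, -0.11, -0.93]]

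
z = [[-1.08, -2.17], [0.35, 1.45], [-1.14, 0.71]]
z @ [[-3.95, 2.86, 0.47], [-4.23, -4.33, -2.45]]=[[13.45, 6.31, 4.81],  [-7.52, -5.28, -3.39],  [1.5, -6.33, -2.28]]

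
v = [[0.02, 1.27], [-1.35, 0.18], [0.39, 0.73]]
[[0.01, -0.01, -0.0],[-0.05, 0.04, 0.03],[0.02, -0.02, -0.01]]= v @ [[0.04,-0.03,-0.02], [0.01,-0.01,-0.0]]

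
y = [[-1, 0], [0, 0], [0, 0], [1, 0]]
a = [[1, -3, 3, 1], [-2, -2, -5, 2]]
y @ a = [[-1, 3, -3, -1], [0, 0, 0, 0], [0, 0, 0, 0], [1, -3, 3, 1]]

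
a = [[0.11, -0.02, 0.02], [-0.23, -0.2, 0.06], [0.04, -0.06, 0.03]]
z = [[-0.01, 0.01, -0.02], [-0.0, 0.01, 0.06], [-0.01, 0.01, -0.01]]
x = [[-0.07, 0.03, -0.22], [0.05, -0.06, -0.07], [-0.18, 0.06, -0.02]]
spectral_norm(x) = 0.26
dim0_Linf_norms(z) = [0.01, 0.01, 0.06]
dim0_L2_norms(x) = [0.2, 0.09, 0.23]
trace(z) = -0.01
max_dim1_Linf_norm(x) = 0.22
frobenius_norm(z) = 0.07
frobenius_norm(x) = 0.32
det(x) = 0.00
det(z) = -0.00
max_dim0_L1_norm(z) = 0.09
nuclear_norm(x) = 0.48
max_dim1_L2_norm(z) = 0.06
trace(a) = -0.06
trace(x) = -0.15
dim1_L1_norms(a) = [0.15, 0.49, 0.13]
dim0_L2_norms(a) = [0.26, 0.21, 0.07]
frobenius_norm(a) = 0.34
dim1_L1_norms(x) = [0.32, 0.18, 0.26]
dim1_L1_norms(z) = [0.04, 0.07, 0.03]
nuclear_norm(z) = 0.09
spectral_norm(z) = 0.06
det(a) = -0.00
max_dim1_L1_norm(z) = 0.07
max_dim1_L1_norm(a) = 0.49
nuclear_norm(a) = 0.44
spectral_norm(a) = 0.32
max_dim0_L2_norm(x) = 0.23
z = a @ x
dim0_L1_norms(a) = [0.38, 0.28, 0.11]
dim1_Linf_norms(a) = [0.11, 0.23, 0.06]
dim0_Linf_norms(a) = [0.23, 0.2, 0.06]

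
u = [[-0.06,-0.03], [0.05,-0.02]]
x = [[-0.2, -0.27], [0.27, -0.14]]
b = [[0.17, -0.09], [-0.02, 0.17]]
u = b @ x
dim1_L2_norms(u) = [0.07, 0.05]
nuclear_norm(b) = 0.35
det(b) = 0.03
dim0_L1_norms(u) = [0.11, 0.05]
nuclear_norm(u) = 0.11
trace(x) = -0.34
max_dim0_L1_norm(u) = 0.11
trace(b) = 0.34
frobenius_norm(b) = 0.26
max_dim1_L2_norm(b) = 0.19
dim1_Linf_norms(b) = [0.17, 0.17]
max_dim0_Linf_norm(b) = 0.17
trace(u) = -0.08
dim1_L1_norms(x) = [0.47, 0.41]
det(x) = 0.10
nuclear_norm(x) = 0.64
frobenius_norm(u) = 0.09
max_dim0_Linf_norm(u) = 0.06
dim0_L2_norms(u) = [0.08, 0.04]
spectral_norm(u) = 0.08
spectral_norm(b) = 0.23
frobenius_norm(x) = 0.45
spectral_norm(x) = 0.35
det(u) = 0.00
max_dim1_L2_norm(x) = 0.34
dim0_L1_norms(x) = [0.47, 0.41]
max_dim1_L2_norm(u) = 0.07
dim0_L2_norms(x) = [0.34, 0.3]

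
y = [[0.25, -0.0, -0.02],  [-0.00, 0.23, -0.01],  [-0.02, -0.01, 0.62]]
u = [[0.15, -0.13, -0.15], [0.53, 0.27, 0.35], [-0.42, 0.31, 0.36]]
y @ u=[[0.05, -0.04, -0.04],[0.13, 0.06, 0.08],[-0.27, 0.19, 0.22]]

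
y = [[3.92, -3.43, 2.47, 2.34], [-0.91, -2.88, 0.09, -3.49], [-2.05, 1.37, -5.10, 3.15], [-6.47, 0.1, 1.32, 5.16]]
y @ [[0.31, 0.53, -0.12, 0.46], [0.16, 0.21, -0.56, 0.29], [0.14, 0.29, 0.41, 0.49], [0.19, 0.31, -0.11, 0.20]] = [[1.46, 2.80, 2.21, 2.49], [-1.39, -2.14, 2.14, -1.91], [-0.53, -1.30, -2.96, -2.41], [-0.82, -1.43, 0.69, -1.27]]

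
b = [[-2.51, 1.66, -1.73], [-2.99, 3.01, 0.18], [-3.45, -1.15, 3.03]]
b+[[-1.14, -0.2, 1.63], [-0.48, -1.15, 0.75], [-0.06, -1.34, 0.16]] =[[-3.65, 1.46, -0.1], [-3.47, 1.86, 0.93], [-3.51, -2.49, 3.19]]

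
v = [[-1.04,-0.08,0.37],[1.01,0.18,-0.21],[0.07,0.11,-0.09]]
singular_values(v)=[1.52, 0.13, 0.12]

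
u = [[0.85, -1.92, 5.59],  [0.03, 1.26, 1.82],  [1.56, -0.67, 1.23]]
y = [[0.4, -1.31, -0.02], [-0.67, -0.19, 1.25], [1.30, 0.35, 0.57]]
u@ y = [[8.89,  1.21,  0.77], [1.53,  0.36,  2.61], [2.67,  -1.49,  -0.17]]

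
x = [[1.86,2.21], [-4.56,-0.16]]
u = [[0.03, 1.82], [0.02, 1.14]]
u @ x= [[-8.24,-0.22], [-5.16,-0.14]]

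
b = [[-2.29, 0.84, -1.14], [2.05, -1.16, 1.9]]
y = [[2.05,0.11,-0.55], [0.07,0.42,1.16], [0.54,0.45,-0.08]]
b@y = [[-5.25, -0.41, 2.33],[5.15, 0.59, -2.63]]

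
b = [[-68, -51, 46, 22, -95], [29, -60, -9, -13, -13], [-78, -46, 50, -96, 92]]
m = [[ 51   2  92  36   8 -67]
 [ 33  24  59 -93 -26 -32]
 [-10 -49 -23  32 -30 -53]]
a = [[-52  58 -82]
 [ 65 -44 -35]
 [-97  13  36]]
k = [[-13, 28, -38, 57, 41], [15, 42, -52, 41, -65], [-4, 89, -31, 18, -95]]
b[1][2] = -9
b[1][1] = -60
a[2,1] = 13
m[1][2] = 59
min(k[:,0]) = -13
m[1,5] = -32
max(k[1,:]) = 42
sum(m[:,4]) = -48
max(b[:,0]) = 29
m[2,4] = -30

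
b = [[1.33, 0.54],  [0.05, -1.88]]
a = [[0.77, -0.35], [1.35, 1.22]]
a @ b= [[1.01, 1.07], [1.86, -1.56]]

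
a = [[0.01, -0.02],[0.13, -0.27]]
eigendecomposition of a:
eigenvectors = [[0.9,0.07],[0.43,1.00]]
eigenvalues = [0.0, -0.26]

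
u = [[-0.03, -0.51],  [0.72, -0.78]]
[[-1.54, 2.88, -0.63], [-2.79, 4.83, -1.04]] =u@ [[-0.57, 0.55, -0.09], [3.05, -5.68, 1.25]]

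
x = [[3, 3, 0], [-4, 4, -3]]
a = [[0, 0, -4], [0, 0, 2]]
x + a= [[3, 3, -4], [-4, 4, -1]]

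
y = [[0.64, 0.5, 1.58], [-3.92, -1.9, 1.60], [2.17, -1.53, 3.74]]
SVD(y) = [[-0.31, 0.06, -0.95], [-0.05, -1.00, -0.05], [-0.95, 0.03, 0.31]] @ diag([4.813899019453926, 4.645615093307062, 0.9871355709010499]) @ [[-0.43, 0.29, -0.86], [0.86, 0.40, -0.30], [0.26, -0.87, -0.42]]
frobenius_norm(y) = 6.76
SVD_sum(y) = [[0.64, -0.43, 1.27],[0.10, -0.07, 0.20],[1.97, -1.32, 3.91]] + [[0.25, 0.12, -0.08], [-4.01, -1.87, 1.38], [0.12, 0.06, -0.04]] + [[-0.24, 0.81, 0.40], [-0.01, 0.04, 0.02], [0.08, -0.27, -0.13]]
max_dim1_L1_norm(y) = 7.44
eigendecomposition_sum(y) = [[(-0.2+0.86j),(0.38+0.28j),0.08-0.35j],[(-1.97-1.09j),-0.95+0.73j,0.79+0.43j],[(-0.21-0.82j),-0.44-0.07j,(0.09+0.33j)]] + [[(-0.2-0.86j), 0.38-0.28j, 0.08+0.35j], [-1.97+1.09j, (-0.95-0.73j), (0.79-0.43j)], [(-0.21+0.82j), (-0.44+0.07j), 0.09-0.33j]] + [[1.04-0.00j, (-0.26-0j), 1.43+0.00j], [(0.01-0j), -0.00-0.00j, (0.02+0j)], [2.59-0.00j, (-0.64-0j), (3.57+0j)]]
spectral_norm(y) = 4.81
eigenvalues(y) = [(-1.06+1.92j), (-1.06-1.92j), (4.6+0j)]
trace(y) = 2.48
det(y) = 22.08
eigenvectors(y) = [[(0.1+0.33j),0.10-0.33j,(0.37+0j)], [-0.88+0.00j,-0.88-0.00j,0j], [-0.23-0.24j,-0.23+0.24j,(0.93+0j)]]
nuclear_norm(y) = 10.45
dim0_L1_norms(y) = [6.73, 3.93, 6.92]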